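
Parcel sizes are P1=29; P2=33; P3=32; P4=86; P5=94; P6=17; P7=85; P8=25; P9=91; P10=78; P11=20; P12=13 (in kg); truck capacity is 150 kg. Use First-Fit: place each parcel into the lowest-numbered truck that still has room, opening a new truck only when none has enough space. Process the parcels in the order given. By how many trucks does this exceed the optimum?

1

First-Fit: [29,33,32,17,25,13] [86,20] [94] [85] [91] [78] → 6 trucks.
Total size 603 kg; any packing needs at least ⌈603/150⌉ = 5 trucks.
An optimal packing achieves that bound: [94,33,20] [91,32,25] [86,29,17,13] [85] [78] → 5 trucks.
Excess: 6 − 5 = 1.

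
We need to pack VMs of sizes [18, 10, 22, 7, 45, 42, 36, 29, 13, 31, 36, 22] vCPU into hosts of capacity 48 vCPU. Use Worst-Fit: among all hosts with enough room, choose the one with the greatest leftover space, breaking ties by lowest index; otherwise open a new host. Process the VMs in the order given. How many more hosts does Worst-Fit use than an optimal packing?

Worst-Fit: [18,10,13] [22,7] [45] [42] [36] [29] [31] [36] [22] → 9 hosts.
Total size 311 vCPU; any packing needs at least ⌈311/48⌉ = 7 hosts.
An optimal packing achieves that bound: [45] [42] [36,10] [36,7] [31,13] [29,18] [22,22] → 7 hosts.
Excess: 9 − 7 = 2.

2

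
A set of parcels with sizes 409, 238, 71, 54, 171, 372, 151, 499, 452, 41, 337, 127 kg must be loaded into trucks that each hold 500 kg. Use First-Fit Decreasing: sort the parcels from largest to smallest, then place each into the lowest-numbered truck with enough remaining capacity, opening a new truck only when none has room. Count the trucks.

Sorted descending: 499, 452, 409, 372, 337, 238, 171, 151, 127, 71, 54, 41.
499 kg → truck 1 (remaining 1 kg)
452 kg → truck 2 (remaining 48 kg)
409 kg → truck 3 (remaining 91 kg)
372 kg → truck 4 (remaining 128 kg)
337 kg → truck 5 (remaining 163 kg)
238 kg → truck 6 (remaining 262 kg)
171 kg → truck 6 (remaining 91 kg)
151 kg → truck 5 (remaining 12 kg)
127 kg → truck 4 (remaining 1 kg)
71 kg → truck 3 (remaining 20 kg)
54 kg → truck 6 (remaining 37 kg)
41 kg → truck 2 (remaining 7 kg)

6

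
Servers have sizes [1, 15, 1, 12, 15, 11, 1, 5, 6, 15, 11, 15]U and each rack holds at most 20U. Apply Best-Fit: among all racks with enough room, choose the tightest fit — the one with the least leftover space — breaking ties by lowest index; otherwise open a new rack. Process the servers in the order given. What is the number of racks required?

Put 1U in rack 1; 19U remain.
Put 15U in rack 1; 4U remain.
Put 1U in rack 1; 3U remain.
Put 12U in rack 2; 8U remain.
Put 15U in rack 3; 5U remain.
Put 11U in rack 4; 9U remain.
Put 1U in rack 1; 2U remain.
Put 5U in rack 3; 0U remain.
Put 6U in rack 2; 2U remain.
Put 15U in rack 5; 5U remain.
Put 11U in rack 6; 9U remain.
Put 15U in rack 7; 5U remain.
Final racks: [1,15,1,1] [12,6] [15,5] [11] [15] [11] [15].

7 racks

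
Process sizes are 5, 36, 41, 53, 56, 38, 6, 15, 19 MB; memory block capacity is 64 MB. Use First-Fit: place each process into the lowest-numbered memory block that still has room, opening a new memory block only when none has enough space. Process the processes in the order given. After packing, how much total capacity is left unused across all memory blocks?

51

Put 5 MB in memory block 1; 59 MB remain.
Put 36 MB in memory block 1; 23 MB remain.
Put 41 MB in memory block 2; 23 MB remain.
Put 53 MB in memory block 3; 11 MB remain.
Put 56 MB in memory block 4; 8 MB remain.
Put 38 MB in memory block 5; 26 MB remain.
Put 6 MB in memory block 1; 17 MB remain.
Put 15 MB in memory block 1; 2 MB remain.
Put 19 MB in memory block 2; 4 MB remain.
5 memory blocks × 64 MB = 320 MB; used 269 MB; unused 51 MB.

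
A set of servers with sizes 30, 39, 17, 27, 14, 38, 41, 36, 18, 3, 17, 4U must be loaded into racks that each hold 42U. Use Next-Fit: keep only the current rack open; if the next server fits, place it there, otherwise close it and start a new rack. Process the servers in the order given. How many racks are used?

Put 30U in rack 1; 12U remain.
Put 39U in rack 2; 3U remain.
Put 17U in rack 3; 25U remain.
Put 27U in rack 4; 15U remain.
Put 14U in rack 4; 1U remain.
Put 38U in rack 5; 4U remain.
Put 41U in rack 6; 1U remain.
Put 36U in rack 7; 6U remain.
Put 18U in rack 8; 24U remain.
Put 3U in rack 8; 21U remain.
Put 17U in rack 8; 4U remain.
Put 4U in rack 8; 0U remain.

8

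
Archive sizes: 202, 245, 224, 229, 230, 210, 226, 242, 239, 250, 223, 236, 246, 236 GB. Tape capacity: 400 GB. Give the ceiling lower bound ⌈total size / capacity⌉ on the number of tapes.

9 tapes

Total size = 202 + 245 + 224 + 229 + 230 + 210 + 226 + 242 + 239 + 250 + 223 + 236 + 246 + 236 = 3238 GB.
⌈3238 / 400⌉ = 9.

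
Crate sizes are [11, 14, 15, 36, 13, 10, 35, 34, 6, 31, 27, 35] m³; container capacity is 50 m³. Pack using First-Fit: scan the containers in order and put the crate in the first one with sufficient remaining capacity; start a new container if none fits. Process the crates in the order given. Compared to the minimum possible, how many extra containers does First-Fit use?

1

First-Fit: [11,14,15,10] [36,13] [35,6] [34] [31] [27] [35] → 7 containers.
Total size 267 m³; any packing needs at least ⌈267/50⌉ = 6 containers.
An optimal packing achieves that bound: [36,14] [35,15] [35,13] [34,11] [31,10,6] [27] → 6 containers.
Excess: 7 − 6 = 1.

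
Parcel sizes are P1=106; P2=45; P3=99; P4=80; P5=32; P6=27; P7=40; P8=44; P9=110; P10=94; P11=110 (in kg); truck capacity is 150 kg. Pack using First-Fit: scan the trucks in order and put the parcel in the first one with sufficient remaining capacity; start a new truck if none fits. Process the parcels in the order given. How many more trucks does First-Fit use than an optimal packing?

0

First-Fit: [106,32] [45,99] [80,27,40] [44,94] [110] [110] → 6 trucks.
Total size 787 kg; any packing needs at least ⌈787/150⌉ = 6 trucks.
So 6 is already optimal.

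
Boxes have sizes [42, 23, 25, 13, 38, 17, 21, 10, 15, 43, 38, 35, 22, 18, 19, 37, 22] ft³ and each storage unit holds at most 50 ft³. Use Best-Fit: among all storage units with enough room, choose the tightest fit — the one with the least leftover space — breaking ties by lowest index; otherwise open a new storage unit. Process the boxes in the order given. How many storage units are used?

11

42 ft³ → storage unit 1 (remaining 8 ft³)
23 ft³ → storage unit 2 (remaining 27 ft³)
25 ft³ → storage unit 2 (remaining 2 ft³)
13 ft³ → storage unit 3 (remaining 37 ft³)
38 ft³ → storage unit 4 (remaining 12 ft³)
17 ft³ → storage unit 3 (remaining 20 ft³)
21 ft³ → storage unit 5 (remaining 29 ft³)
10 ft³ → storage unit 4 (remaining 2 ft³)
15 ft³ → storage unit 3 (remaining 5 ft³)
43 ft³ → storage unit 6 (remaining 7 ft³)
38 ft³ → storage unit 7 (remaining 12 ft³)
35 ft³ → storage unit 8 (remaining 15 ft³)
22 ft³ → storage unit 5 (remaining 7 ft³)
18 ft³ → storage unit 9 (remaining 32 ft³)
19 ft³ → storage unit 9 (remaining 13 ft³)
37 ft³ → storage unit 10 (remaining 13 ft³)
22 ft³ → storage unit 11 (remaining 28 ft³)
Final storage units: [42] [23,25] [13,17,15] [38,10] [21,22] [43] [38] [35] [18,19] [37] [22].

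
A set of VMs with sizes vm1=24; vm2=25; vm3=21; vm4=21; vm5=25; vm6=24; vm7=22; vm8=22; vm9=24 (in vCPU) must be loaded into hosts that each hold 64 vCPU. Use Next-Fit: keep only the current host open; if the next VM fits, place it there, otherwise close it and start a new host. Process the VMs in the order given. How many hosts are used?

5 hosts

vm1 (24 vCPU) → host 1 (remaining 40 vCPU)
vm2 (25 vCPU) → host 1 (remaining 15 vCPU)
vm3 (21 vCPU) → host 2 (remaining 43 vCPU)
vm4 (21 vCPU) → host 2 (remaining 22 vCPU)
vm5 (25 vCPU) → host 3 (remaining 39 vCPU)
vm6 (24 vCPU) → host 3 (remaining 15 vCPU)
vm7 (22 vCPU) → host 4 (remaining 42 vCPU)
vm8 (22 vCPU) → host 4 (remaining 20 vCPU)
vm9 (24 vCPU) → host 5 (remaining 40 vCPU)
Final hosts: [24,25] [21,21] [25,24] [22,22] [24].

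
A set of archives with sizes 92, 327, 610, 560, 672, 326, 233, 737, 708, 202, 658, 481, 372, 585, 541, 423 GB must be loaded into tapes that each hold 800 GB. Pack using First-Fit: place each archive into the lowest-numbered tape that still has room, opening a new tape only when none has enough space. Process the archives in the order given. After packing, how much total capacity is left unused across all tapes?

1273

Put 92 GB in tape 1; 708 GB remain.
Put 327 GB in tape 1; 381 GB remain.
Put 610 GB in tape 2; 190 GB remain.
Put 560 GB in tape 3; 240 GB remain.
Put 672 GB in tape 4; 128 GB remain.
Put 326 GB in tape 1; 55 GB remain.
Put 233 GB in tape 3; 7 GB remain.
Put 737 GB in tape 5; 63 GB remain.
Put 708 GB in tape 6; 92 GB remain.
Put 202 GB in tape 7; 598 GB remain.
Put 658 GB in tape 8; 142 GB remain.
Put 481 GB in tape 7; 117 GB remain.
Put 372 GB in tape 9; 428 GB remain.
Put 585 GB in tape 10; 215 GB remain.
Put 541 GB in tape 11; 259 GB remain.
Put 423 GB in tape 9; 5 GB remain.
11 tapes × 800 GB = 8800 GB; used 7527 GB; unused 1273 GB.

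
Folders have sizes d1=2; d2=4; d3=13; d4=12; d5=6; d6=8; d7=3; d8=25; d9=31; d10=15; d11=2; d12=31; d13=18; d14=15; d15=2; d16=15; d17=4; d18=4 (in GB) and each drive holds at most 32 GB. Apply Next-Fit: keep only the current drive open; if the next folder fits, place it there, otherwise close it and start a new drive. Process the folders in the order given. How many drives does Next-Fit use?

Put d1 (2 GB) in drive 1; 30 GB remain.
Put d2 (4 GB) in drive 1; 26 GB remain.
Put d3 (13 GB) in drive 1; 13 GB remain.
Put d4 (12 GB) in drive 1; 1 GB remain.
Put d5 (6 GB) in drive 2; 26 GB remain.
Put d6 (8 GB) in drive 2; 18 GB remain.
Put d7 (3 GB) in drive 2; 15 GB remain.
Put d8 (25 GB) in drive 3; 7 GB remain.
Put d9 (31 GB) in drive 4; 1 GB remain.
Put d10 (15 GB) in drive 5; 17 GB remain.
Put d11 (2 GB) in drive 5; 15 GB remain.
Put d12 (31 GB) in drive 6; 1 GB remain.
Put d13 (18 GB) in drive 7; 14 GB remain.
Put d14 (15 GB) in drive 8; 17 GB remain.
Put d15 (2 GB) in drive 8; 15 GB remain.
Put d16 (15 GB) in drive 8; 0 GB remain.
Put d17 (4 GB) in drive 9; 28 GB remain.
Put d18 (4 GB) in drive 9; 24 GB remain.

9 drives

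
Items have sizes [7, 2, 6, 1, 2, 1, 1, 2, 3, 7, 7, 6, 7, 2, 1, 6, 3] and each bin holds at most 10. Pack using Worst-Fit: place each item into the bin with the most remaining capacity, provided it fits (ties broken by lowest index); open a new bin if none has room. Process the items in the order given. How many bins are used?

Put 7 in bin 1; 3 remain.
Put 2 in bin 1; 1 remain.
Put 6 in bin 2; 4 remain.
Put 1 in bin 2; 3 remain.
Put 2 in bin 2; 1 remain.
Put 1 in bin 1; 0 remain.
Put 1 in bin 2; 0 remain.
Put 2 in bin 3; 8 remain.
Put 3 in bin 3; 5 remain.
Put 7 in bin 4; 3 remain.
Put 7 in bin 5; 3 remain.
Put 6 in bin 6; 4 remain.
Put 7 in bin 7; 3 remain.
Put 2 in bin 3; 3 remain.
Put 1 in bin 6; 3 remain.
Put 6 in bin 8; 4 remain.
Put 3 in bin 8; 1 remain.

8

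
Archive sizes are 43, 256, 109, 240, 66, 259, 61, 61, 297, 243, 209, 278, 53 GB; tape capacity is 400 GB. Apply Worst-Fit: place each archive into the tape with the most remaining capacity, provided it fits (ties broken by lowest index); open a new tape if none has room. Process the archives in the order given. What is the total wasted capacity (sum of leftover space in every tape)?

tape 1: place 43 GB, 357 GB left
tape 1: place 256 GB, 101 GB left
tape 2: place 109 GB, 291 GB left
tape 2: place 240 GB, 51 GB left
tape 1: place 66 GB, 35 GB left
tape 3: place 259 GB, 141 GB left
tape 3: place 61 GB, 80 GB left
tape 3: place 61 GB, 19 GB left
tape 4: place 297 GB, 103 GB left
tape 5: place 243 GB, 157 GB left
tape 6: place 209 GB, 191 GB left
tape 7: place 278 GB, 122 GB left
tape 6: place 53 GB, 138 GB left
7 tapes × 400 GB = 2800 GB; used 2175 GB; unused 625 GB.

625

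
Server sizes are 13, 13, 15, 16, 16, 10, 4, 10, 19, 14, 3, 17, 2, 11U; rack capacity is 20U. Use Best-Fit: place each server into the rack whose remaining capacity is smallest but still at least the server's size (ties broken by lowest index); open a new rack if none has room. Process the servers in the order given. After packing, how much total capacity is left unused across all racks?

37

13U → rack 1 (remaining 7U)
13U → rack 2 (remaining 7U)
15U → rack 3 (remaining 5U)
16U → rack 4 (remaining 4U)
16U → rack 5 (remaining 4U)
10U → rack 6 (remaining 10U)
4U → rack 4 (remaining 0U)
10U → rack 6 (remaining 0U)
19U → rack 7 (remaining 1U)
14U → rack 8 (remaining 6U)
3U → rack 5 (remaining 1U)
17U → rack 9 (remaining 3U)
2U → rack 9 (remaining 1U)
11U → rack 10 (remaining 9U)
10 racks × 20U = 200U; used 163U; unused 37U.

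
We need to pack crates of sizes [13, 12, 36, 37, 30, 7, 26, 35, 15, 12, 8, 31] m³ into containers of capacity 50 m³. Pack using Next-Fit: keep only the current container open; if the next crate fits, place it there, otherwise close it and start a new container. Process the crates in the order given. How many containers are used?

13 m³ → container 1 (remaining 37 m³)
12 m³ → container 1 (remaining 25 m³)
36 m³ → container 2 (remaining 14 m³)
37 m³ → container 3 (remaining 13 m³)
30 m³ → container 4 (remaining 20 m³)
7 m³ → container 4 (remaining 13 m³)
26 m³ → container 5 (remaining 24 m³)
35 m³ → container 6 (remaining 15 m³)
15 m³ → container 6 (remaining 0 m³)
12 m³ → container 7 (remaining 38 m³)
8 m³ → container 7 (remaining 30 m³)
31 m³ → container 8 (remaining 19 m³)
Final containers: [13,12] [36] [37] [30,7] [26] [35,15] [12,8] [31].

8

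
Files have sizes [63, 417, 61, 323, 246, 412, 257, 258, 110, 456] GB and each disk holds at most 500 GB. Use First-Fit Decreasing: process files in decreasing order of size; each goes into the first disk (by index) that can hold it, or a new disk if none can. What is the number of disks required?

Sorted descending: 456, 417, 412, 323, 258, 257, 246, 110, 63, 61.
disk 1: place 456 GB, 44 GB left
disk 2: place 417 GB, 83 GB left
disk 3: place 412 GB, 88 GB left
disk 4: place 323 GB, 177 GB left
disk 5: place 258 GB, 242 GB left
disk 6: place 257 GB, 243 GB left
disk 7: place 246 GB, 254 GB left
disk 4: place 110 GB, 67 GB left
disk 2: place 63 GB, 20 GB left
disk 3: place 61 GB, 27 GB left
Final disks: [456] [417,63] [412,61] [323,110] [258] [257] [246].

7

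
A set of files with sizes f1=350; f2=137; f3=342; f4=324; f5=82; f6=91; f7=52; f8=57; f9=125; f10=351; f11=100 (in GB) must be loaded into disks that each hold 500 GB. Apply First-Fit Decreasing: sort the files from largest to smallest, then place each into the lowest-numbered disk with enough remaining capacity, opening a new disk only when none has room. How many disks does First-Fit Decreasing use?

5

Sorted descending: 351, 350, 342, 324, 137, 125, 100, 91, 82, 57, 52.
Put 351 GB in disk 1; 149 GB remain.
Put 350 GB in disk 2; 150 GB remain.
Put 342 GB in disk 3; 158 GB remain.
Put 324 GB in disk 4; 176 GB remain.
Put 137 GB in disk 1; 12 GB remain.
Put 125 GB in disk 2; 25 GB remain.
Put 100 GB in disk 3; 58 GB remain.
Put 91 GB in disk 4; 85 GB remain.
Put 82 GB in disk 4; 3 GB remain.
Put 57 GB in disk 3; 1 GB remain.
Put 52 GB in disk 5; 448 GB remain.
Final disks: [351,137] [350,125] [342,100,57] [324,91,82] [52].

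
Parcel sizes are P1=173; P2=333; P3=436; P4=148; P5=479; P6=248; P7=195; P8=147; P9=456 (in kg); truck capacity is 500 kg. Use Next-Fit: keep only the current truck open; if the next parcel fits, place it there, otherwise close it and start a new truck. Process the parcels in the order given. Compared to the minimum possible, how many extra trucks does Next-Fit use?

Next-Fit: [173] [333] [436] [148] [479] [248,195] [147] [456] → 8 trucks.
Total size 2615 kg; any packing needs at least ⌈2615/500⌉ = 6 trucks.
An optimal packing achieves that bound: [479] [456] [436] [333,148] [248,195] [173,147] → 6 trucks.
Excess: 8 − 6 = 2.

2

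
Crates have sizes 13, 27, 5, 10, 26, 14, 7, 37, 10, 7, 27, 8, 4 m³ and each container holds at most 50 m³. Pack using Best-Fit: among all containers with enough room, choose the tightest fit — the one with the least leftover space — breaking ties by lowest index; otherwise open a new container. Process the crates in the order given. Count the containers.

container 1: place 13 m³, 37 m³ left
container 1: place 27 m³, 10 m³ left
container 1: place 5 m³, 5 m³ left
container 2: place 10 m³, 40 m³ left
container 2: place 26 m³, 14 m³ left
container 2: place 14 m³, 0 m³ left
container 3: place 7 m³, 43 m³ left
container 3: place 37 m³, 6 m³ left
container 4: place 10 m³, 40 m³ left
container 4: place 7 m³, 33 m³ left
container 4: place 27 m³, 6 m³ left
container 5: place 8 m³, 42 m³ left
container 1: place 4 m³, 1 m³ left

5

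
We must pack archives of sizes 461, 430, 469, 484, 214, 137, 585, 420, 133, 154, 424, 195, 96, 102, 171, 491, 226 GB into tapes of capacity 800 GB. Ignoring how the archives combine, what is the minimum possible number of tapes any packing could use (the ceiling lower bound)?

Total size = 461 + 430 + 469 + 484 + 214 + 137 + 585 + 420 + 133 + 154 + 424 + 195 + 96 + 102 + 171 + 491 + 226 = 5192 GB.
⌈5192 / 800⌉ = 7.

7 tapes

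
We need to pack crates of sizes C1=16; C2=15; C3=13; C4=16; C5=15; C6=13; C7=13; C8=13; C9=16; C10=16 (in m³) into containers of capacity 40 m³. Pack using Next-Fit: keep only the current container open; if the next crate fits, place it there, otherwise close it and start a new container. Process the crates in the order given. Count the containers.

5

container 1: place C1 (16 m³), 24 m³ left
container 1: place C2 (15 m³), 9 m³ left
container 2: place C3 (13 m³), 27 m³ left
container 2: place C4 (16 m³), 11 m³ left
container 3: place C5 (15 m³), 25 m³ left
container 3: place C6 (13 m³), 12 m³ left
container 4: place C7 (13 m³), 27 m³ left
container 4: place C8 (13 m³), 14 m³ left
container 5: place C9 (16 m³), 24 m³ left
container 5: place C10 (16 m³), 8 m³ left
Final containers: [16,15] [13,16] [15,13] [13,13] [16,16].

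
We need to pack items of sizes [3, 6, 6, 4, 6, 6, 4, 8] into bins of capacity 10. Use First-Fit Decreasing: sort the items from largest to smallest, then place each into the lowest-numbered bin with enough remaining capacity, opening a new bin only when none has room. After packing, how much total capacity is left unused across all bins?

7

Sorted descending: 8, 6, 6, 6, 6, 4, 4, 3.
Put 8 in bin 1; 2 remain.
Put 6 in bin 2; 4 remain.
Put 6 in bin 3; 4 remain.
Put 6 in bin 4; 4 remain.
Put 6 in bin 5; 4 remain.
Put 4 in bin 2; 0 remain.
Put 4 in bin 3; 0 remain.
Put 3 in bin 4; 1 remain.
5 bins × 10 = 50; used 43; unused 7.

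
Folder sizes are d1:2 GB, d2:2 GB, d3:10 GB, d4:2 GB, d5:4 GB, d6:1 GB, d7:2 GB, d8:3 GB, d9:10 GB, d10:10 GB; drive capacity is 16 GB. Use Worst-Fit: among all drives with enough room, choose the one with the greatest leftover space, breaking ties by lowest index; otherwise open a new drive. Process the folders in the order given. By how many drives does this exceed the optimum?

1

Worst-Fit: [2,2,10,2] [4,1,2,3] [10] [10] → 4 drives.
Total size 46 GB; any packing needs at least ⌈46/16⌉ = 3 drives.
An optimal packing achieves that bound: [10,4,2] [10,3,2,1] [10,2,2] → 3 drives.
Excess: 4 − 3 = 1.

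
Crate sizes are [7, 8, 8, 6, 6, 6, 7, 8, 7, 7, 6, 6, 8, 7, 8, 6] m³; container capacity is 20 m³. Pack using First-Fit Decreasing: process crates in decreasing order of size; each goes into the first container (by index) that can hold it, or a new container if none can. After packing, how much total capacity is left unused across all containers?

29

Sorted descending: 8, 8, 8, 8, 8, 7, 7, 7, 7, 7, 6, 6, 6, 6, 6, 6.
container 1: place 8 m³, 12 m³ left
container 1: place 8 m³, 4 m³ left
container 2: place 8 m³, 12 m³ left
container 2: place 8 m³, 4 m³ left
container 3: place 8 m³, 12 m³ left
container 3: place 7 m³, 5 m³ left
container 4: place 7 m³, 13 m³ left
container 4: place 7 m³, 6 m³ left
container 5: place 7 m³, 13 m³ left
container 5: place 7 m³, 6 m³ left
container 4: place 6 m³, 0 m³ left
container 5: place 6 m³, 0 m³ left
container 6: place 6 m³, 14 m³ left
container 6: place 6 m³, 8 m³ left
container 6: place 6 m³, 2 m³ left
container 7: place 6 m³, 14 m³ left
7 containers × 20 m³ = 140 m³; used 111 m³; unused 29 m³.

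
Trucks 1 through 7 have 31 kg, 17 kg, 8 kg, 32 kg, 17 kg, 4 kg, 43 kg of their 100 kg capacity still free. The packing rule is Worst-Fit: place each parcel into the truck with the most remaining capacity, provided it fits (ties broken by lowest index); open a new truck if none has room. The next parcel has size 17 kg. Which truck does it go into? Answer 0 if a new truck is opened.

7

Trucks with room: truck 1 (31 kg), truck 2 (17 kg), truck 4 (32 kg), truck 5 (17 kg), truck 7 (43 kg).
Most room is truck 7 with 43 kg free.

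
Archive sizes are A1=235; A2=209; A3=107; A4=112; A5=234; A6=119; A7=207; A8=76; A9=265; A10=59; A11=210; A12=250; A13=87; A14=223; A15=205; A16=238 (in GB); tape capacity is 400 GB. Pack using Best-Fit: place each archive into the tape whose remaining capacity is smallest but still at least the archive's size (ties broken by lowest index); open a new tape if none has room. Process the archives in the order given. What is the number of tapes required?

A1 (235 GB) → tape 1 (remaining 165 GB)
A2 (209 GB) → tape 2 (remaining 191 GB)
A3 (107 GB) → tape 1 (remaining 58 GB)
A4 (112 GB) → tape 2 (remaining 79 GB)
A5 (234 GB) → tape 3 (remaining 166 GB)
A6 (119 GB) → tape 3 (remaining 47 GB)
A7 (207 GB) → tape 4 (remaining 193 GB)
A8 (76 GB) → tape 2 (remaining 3 GB)
A9 (265 GB) → tape 5 (remaining 135 GB)
A10 (59 GB) → tape 5 (remaining 76 GB)
A11 (210 GB) → tape 6 (remaining 190 GB)
A12 (250 GB) → tape 7 (remaining 150 GB)
A13 (87 GB) → tape 7 (remaining 63 GB)
A14 (223 GB) → tape 8 (remaining 177 GB)
A15 (205 GB) → tape 9 (remaining 195 GB)
A16 (238 GB) → tape 10 (remaining 162 GB)

10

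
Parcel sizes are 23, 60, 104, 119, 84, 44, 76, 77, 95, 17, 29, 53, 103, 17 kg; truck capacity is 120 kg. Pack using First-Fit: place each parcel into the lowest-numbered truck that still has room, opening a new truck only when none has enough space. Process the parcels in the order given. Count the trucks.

9

23 kg → truck 1 (remaining 97 kg)
60 kg → truck 1 (remaining 37 kg)
104 kg → truck 2 (remaining 16 kg)
119 kg → truck 3 (remaining 1 kg)
84 kg → truck 4 (remaining 36 kg)
44 kg → truck 5 (remaining 76 kg)
76 kg → truck 5 (remaining 0 kg)
77 kg → truck 6 (remaining 43 kg)
95 kg → truck 7 (remaining 25 kg)
17 kg → truck 1 (remaining 20 kg)
29 kg → truck 4 (remaining 7 kg)
53 kg → truck 8 (remaining 67 kg)
103 kg → truck 9 (remaining 17 kg)
17 kg → truck 1 (remaining 3 kg)
Final trucks: [23,60,17,17] [104] [119] [84,29] [44,76] [77] [95] [53] [103].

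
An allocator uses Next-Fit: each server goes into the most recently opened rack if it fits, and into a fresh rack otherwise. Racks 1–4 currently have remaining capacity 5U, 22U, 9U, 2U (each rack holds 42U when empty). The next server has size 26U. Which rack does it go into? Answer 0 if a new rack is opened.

Next-Fit only looks at rack 4, which has 2U free.
26U does not fit, so a new rack is opened.

0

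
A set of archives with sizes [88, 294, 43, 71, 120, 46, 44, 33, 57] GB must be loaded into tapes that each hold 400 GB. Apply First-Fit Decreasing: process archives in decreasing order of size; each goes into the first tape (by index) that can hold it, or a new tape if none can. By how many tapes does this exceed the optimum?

1

First-Fit Decreasing: [294,88] [120,71,57,46,44,43] [33] → 3 tapes.
Total size 796 GB; any packing needs at least ⌈796/400⌉ = 2 tapes.
An optimal packing achieves that bound: [294,71,33] [120,88,57,46,44,43] → 2 tapes.
Excess: 3 − 2 = 1.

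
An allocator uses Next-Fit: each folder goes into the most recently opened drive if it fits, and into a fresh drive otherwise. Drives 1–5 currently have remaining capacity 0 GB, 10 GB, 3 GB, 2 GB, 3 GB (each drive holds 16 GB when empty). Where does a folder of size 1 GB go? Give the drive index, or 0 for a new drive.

5

Next-Fit only looks at drive 5, which has 3 GB free.
1 GB fits there.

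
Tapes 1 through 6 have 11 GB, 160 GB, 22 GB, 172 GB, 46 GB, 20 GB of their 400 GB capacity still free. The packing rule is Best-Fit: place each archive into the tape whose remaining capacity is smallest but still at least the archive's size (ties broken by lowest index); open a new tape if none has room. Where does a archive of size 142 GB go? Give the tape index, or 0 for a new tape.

Tapes with room: tape 2 (160 GB), tape 4 (172 GB).
Tightest fit is tape 2 with 160 GB free.

2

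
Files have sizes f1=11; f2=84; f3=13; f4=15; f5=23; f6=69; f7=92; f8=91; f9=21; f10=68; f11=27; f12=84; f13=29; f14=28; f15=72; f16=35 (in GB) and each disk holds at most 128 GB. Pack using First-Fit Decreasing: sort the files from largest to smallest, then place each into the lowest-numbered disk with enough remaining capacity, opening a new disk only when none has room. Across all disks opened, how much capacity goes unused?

134

Sorted descending: 92, 91, 84, 84, 72, 69, 68, 35, 29, 28, 27, 23, 21, 15, 13, 11.
disk 1: place 92 GB, 36 GB left
disk 2: place 91 GB, 37 GB left
disk 3: place 84 GB, 44 GB left
disk 4: place 84 GB, 44 GB left
disk 5: place 72 GB, 56 GB left
disk 6: place 69 GB, 59 GB left
disk 7: place 68 GB, 60 GB left
disk 1: place 35 GB, 1 GB left
disk 2: place 29 GB, 8 GB left
disk 3: place 28 GB, 16 GB left
disk 4: place 27 GB, 17 GB left
disk 5: place 23 GB, 33 GB left
disk 5: place 21 GB, 12 GB left
disk 3: place 15 GB, 1 GB left
disk 4: place 13 GB, 4 GB left
disk 5: place 11 GB, 1 GB left
7 disks × 128 GB = 896 GB; used 762 GB; unused 134 GB.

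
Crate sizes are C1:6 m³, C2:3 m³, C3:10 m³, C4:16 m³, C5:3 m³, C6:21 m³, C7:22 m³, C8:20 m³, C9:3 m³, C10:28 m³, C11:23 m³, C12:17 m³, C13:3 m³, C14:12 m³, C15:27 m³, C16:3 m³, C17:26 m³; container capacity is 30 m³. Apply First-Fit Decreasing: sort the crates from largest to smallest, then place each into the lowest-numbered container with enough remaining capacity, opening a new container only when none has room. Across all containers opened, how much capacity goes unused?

Sorted descending: 28, 27, 26, 23, 22, 21, 20, 17, 16, 12, 10, 6, 3, 3, 3, 3, 3.
container 1: place 28 m³, 2 m³ left
container 2: place 27 m³, 3 m³ left
container 3: place 26 m³, 4 m³ left
container 4: place 23 m³, 7 m³ left
container 5: place 22 m³, 8 m³ left
container 6: place 21 m³, 9 m³ left
container 7: place 20 m³, 10 m³ left
container 8: place 17 m³, 13 m³ left
container 9: place 16 m³, 14 m³ left
container 8: place 12 m³, 1 m³ left
container 7: place 10 m³, 0 m³ left
container 4: place 6 m³, 1 m³ left
container 2: place 3 m³, 0 m³ left
container 3: place 3 m³, 1 m³ left
container 5: place 3 m³, 5 m³ left
container 5: place 3 m³, 2 m³ left
container 6: place 3 m³, 6 m³ left
9 containers × 30 m³ = 270 m³; used 243 m³; unused 27 m³.

27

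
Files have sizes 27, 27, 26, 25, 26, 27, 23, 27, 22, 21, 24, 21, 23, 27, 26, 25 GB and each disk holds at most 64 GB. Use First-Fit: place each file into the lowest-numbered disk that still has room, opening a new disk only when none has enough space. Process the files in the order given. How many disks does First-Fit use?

8 disks

Put 27 GB in disk 1; 37 GB remain.
Put 27 GB in disk 1; 10 GB remain.
Put 26 GB in disk 2; 38 GB remain.
Put 25 GB in disk 2; 13 GB remain.
Put 26 GB in disk 3; 38 GB remain.
Put 27 GB in disk 3; 11 GB remain.
Put 23 GB in disk 4; 41 GB remain.
Put 27 GB in disk 4; 14 GB remain.
Put 22 GB in disk 5; 42 GB remain.
Put 21 GB in disk 5; 21 GB remain.
Put 24 GB in disk 6; 40 GB remain.
Put 21 GB in disk 5; 0 GB remain.
Put 23 GB in disk 6; 17 GB remain.
Put 27 GB in disk 7; 37 GB remain.
Put 26 GB in disk 7; 11 GB remain.
Put 25 GB in disk 8; 39 GB remain.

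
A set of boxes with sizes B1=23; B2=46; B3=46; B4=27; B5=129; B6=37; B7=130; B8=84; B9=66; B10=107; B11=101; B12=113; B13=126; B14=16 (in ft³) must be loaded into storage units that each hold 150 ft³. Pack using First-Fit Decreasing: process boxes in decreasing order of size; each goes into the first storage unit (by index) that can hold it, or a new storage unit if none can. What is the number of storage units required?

Sorted descending: 130, 129, 126, 113, 107, 101, 84, 66, 46, 46, 37, 27, 23, 16.
130 ft³ → storage unit 1 (remaining 20 ft³)
129 ft³ → storage unit 2 (remaining 21 ft³)
126 ft³ → storage unit 3 (remaining 24 ft³)
113 ft³ → storage unit 4 (remaining 37 ft³)
107 ft³ → storage unit 5 (remaining 43 ft³)
101 ft³ → storage unit 6 (remaining 49 ft³)
84 ft³ → storage unit 7 (remaining 66 ft³)
66 ft³ → storage unit 7 (remaining 0 ft³)
46 ft³ → storage unit 6 (remaining 3 ft³)
46 ft³ → storage unit 8 (remaining 104 ft³)
37 ft³ → storage unit 4 (remaining 0 ft³)
27 ft³ → storage unit 5 (remaining 16 ft³)
23 ft³ → storage unit 3 (remaining 1 ft³)
16 ft³ → storage unit 1 (remaining 4 ft³)
Final storage units: [130,16] [129] [126,23] [113,37] [107,27] [101,46] [84,66] [46].

8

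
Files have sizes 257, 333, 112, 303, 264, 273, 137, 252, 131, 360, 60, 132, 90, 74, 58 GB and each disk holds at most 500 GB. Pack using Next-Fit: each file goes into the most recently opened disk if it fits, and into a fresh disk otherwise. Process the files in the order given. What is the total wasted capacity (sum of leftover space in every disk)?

1164

Put 257 GB in disk 1; 243 GB remain.
Put 333 GB in disk 2; 167 GB remain.
Put 112 GB in disk 2; 55 GB remain.
Put 303 GB in disk 3; 197 GB remain.
Put 264 GB in disk 4; 236 GB remain.
Put 273 GB in disk 5; 227 GB remain.
Put 137 GB in disk 5; 90 GB remain.
Put 252 GB in disk 6; 248 GB remain.
Put 131 GB in disk 6; 117 GB remain.
Put 360 GB in disk 7; 140 GB remain.
Put 60 GB in disk 7; 80 GB remain.
Put 132 GB in disk 8; 368 GB remain.
Put 90 GB in disk 8; 278 GB remain.
Put 74 GB in disk 8; 204 GB remain.
Put 58 GB in disk 8; 146 GB remain.
8 disks × 500 GB = 4000 GB; used 2836 GB; unused 1164 GB.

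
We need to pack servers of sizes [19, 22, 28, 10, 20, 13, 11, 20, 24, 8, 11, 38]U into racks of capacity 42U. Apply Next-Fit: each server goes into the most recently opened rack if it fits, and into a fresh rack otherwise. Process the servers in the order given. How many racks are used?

rack 1: place 19U, 23U left
rack 1: place 22U, 1U left
rack 2: place 28U, 14U left
rack 2: place 10U, 4U left
rack 3: place 20U, 22U left
rack 3: place 13U, 9U left
rack 4: place 11U, 31U left
rack 4: place 20U, 11U left
rack 5: place 24U, 18U left
rack 5: place 8U, 10U left
rack 6: place 11U, 31U left
rack 7: place 38U, 4U left

7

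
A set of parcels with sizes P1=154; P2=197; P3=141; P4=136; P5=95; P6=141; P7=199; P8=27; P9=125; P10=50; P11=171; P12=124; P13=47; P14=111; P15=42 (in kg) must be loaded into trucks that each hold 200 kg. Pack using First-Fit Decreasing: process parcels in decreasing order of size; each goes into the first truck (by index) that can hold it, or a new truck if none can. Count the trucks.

Sorted descending: 199, 197, 171, 154, 141, 141, 136, 125, 124, 111, 95, 50, 47, 42, 27.
199 kg → truck 1 (remaining 1 kg)
197 kg → truck 2 (remaining 3 kg)
171 kg → truck 3 (remaining 29 kg)
154 kg → truck 4 (remaining 46 kg)
141 kg → truck 5 (remaining 59 kg)
141 kg → truck 6 (remaining 59 kg)
136 kg → truck 7 (remaining 64 kg)
125 kg → truck 8 (remaining 75 kg)
124 kg → truck 9 (remaining 76 kg)
111 kg → truck 10 (remaining 89 kg)
95 kg → truck 11 (remaining 105 kg)
50 kg → truck 5 (remaining 9 kg)
47 kg → truck 6 (remaining 12 kg)
42 kg → truck 4 (remaining 4 kg)
27 kg → truck 3 (remaining 2 kg)
Final trucks: [199] [197] [171,27] [154,42] [141,50] [141,47] [136] [125] [124] [111] [95].

11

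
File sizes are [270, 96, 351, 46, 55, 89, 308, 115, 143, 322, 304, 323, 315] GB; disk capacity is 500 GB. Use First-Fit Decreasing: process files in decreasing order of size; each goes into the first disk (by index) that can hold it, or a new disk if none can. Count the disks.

7 disks

Sorted descending: 351, 323, 322, 315, 308, 304, 270, 143, 115, 96, 89, 55, 46.
Put 351 GB in disk 1; 149 GB remain.
Put 323 GB in disk 2; 177 GB remain.
Put 322 GB in disk 3; 178 GB remain.
Put 315 GB in disk 4; 185 GB remain.
Put 308 GB in disk 5; 192 GB remain.
Put 304 GB in disk 6; 196 GB remain.
Put 270 GB in disk 7; 230 GB remain.
Put 143 GB in disk 1; 6 GB remain.
Put 115 GB in disk 2; 62 GB remain.
Put 96 GB in disk 3; 82 GB remain.
Put 89 GB in disk 4; 96 GB remain.
Put 55 GB in disk 2; 7 GB remain.
Put 46 GB in disk 3; 36 GB remain.
Final disks: [351,143] [323,115,55] [322,96,46] [315,89] [308] [304] [270].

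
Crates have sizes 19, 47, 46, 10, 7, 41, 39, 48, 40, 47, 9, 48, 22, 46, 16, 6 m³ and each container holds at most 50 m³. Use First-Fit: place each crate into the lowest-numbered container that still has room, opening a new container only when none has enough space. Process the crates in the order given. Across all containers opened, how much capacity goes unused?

59

Put 19 m³ in container 1; 31 m³ remain.
Put 47 m³ in container 2; 3 m³ remain.
Put 46 m³ in container 3; 4 m³ remain.
Put 10 m³ in container 1; 21 m³ remain.
Put 7 m³ in container 1; 14 m³ remain.
Put 41 m³ in container 4; 9 m³ remain.
Put 39 m³ in container 5; 11 m³ remain.
Put 48 m³ in container 6; 2 m³ remain.
Put 40 m³ in container 7; 10 m³ remain.
Put 47 m³ in container 8; 3 m³ remain.
Put 9 m³ in container 1; 5 m³ remain.
Put 48 m³ in container 9; 2 m³ remain.
Put 22 m³ in container 10; 28 m³ remain.
Put 46 m³ in container 11; 4 m³ remain.
Put 16 m³ in container 10; 12 m³ remain.
Put 6 m³ in container 4; 3 m³ remain.
11 containers × 50 m³ = 550 m³; used 491 m³; unused 59 m³.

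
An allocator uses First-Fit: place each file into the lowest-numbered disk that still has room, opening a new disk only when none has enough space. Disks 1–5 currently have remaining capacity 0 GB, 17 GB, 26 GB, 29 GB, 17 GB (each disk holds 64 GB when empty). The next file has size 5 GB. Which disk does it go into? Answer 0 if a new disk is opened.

2

Disks with room: disk 2 (17 GB), disk 3 (26 GB), disk 4 (29 GB), disk 5 (17 GB).
The first with room is disk 2.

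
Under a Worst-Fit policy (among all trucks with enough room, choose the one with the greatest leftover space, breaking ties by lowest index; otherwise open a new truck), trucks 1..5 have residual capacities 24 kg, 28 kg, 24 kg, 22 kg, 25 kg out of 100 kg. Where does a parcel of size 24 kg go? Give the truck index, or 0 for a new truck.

Trucks with room: truck 1 (24 kg), truck 2 (28 kg), truck 3 (24 kg), truck 5 (25 kg).
Most room is truck 2 with 28 kg free.

2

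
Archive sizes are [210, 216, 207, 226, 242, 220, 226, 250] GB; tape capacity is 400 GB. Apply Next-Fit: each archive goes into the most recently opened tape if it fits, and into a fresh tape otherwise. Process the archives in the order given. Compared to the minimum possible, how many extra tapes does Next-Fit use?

Next-Fit: [210] [216] [207] [226] [242] [220] [226] [250] → 8 tapes.
8 archives exceed 200 GB (half the capacity), and no two of those can share a tape, so at least 8 tapes are needed.
So 8 is already optimal.

0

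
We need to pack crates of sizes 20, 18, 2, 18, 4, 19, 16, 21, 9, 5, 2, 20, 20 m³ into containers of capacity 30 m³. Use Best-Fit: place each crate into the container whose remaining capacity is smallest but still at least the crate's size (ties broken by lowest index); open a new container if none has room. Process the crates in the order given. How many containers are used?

8

20 m³ → container 1 (remaining 10 m³)
18 m³ → container 2 (remaining 12 m³)
2 m³ → container 1 (remaining 8 m³)
18 m³ → container 3 (remaining 12 m³)
4 m³ → container 1 (remaining 4 m³)
19 m³ → container 4 (remaining 11 m³)
16 m³ → container 5 (remaining 14 m³)
21 m³ → container 6 (remaining 9 m³)
9 m³ → container 6 (remaining 0 m³)
5 m³ → container 4 (remaining 6 m³)
2 m³ → container 1 (remaining 2 m³)
20 m³ → container 7 (remaining 10 m³)
20 m³ → container 8 (remaining 10 m³)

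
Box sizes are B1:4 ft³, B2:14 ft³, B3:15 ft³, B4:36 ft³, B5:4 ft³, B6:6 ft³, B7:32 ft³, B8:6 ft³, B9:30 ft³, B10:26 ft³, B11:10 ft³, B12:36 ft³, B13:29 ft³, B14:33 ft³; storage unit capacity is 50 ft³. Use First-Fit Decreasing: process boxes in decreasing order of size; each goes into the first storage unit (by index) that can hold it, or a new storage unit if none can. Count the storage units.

7

Sorted descending: 36, 36, 33, 32, 30, 29, 26, 15, 14, 10, 6, 6, 4, 4.
36 ft³ → storage unit 1 (remaining 14 ft³)
36 ft³ → storage unit 2 (remaining 14 ft³)
33 ft³ → storage unit 3 (remaining 17 ft³)
32 ft³ → storage unit 4 (remaining 18 ft³)
30 ft³ → storage unit 5 (remaining 20 ft³)
29 ft³ → storage unit 6 (remaining 21 ft³)
26 ft³ → storage unit 7 (remaining 24 ft³)
15 ft³ → storage unit 3 (remaining 2 ft³)
14 ft³ → storage unit 1 (remaining 0 ft³)
10 ft³ → storage unit 2 (remaining 4 ft³)
6 ft³ → storage unit 4 (remaining 12 ft³)
6 ft³ → storage unit 4 (remaining 6 ft³)
4 ft³ → storage unit 2 (remaining 0 ft³)
4 ft³ → storage unit 4 (remaining 2 ft³)
Final storage units: [36,14] [36,10,4] [33,15] [32,6,6,4] [30] [29] [26].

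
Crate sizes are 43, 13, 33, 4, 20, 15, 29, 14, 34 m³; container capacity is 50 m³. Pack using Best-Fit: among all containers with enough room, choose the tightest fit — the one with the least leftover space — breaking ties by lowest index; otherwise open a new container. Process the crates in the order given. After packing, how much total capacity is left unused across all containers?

45

container 1: place 43 m³, 7 m³ left
container 2: place 13 m³, 37 m³ left
container 2: place 33 m³, 4 m³ left
container 2: place 4 m³, 0 m³ left
container 3: place 20 m³, 30 m³ left
container 3: place 15 m³, 15 m³ left
container 4: place 29 m³, 21 m³ left
container 3: place 14 m³, 1 m³ left
container 5: place 34 m³, 16 m³ left
5 containers × 50 m³ = 250 m³; used 205 m³; unused 45 m³.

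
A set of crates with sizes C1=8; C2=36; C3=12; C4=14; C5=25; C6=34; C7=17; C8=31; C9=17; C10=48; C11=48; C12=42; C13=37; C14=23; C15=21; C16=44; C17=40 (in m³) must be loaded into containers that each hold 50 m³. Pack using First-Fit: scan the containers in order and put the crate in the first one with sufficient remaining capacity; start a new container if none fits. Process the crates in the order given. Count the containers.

C1 (8 m³) → container 1 (remaining 42 m³)
C2 (36 m³) → container 1 (remaining 6 m³)
C3 (12 m³) → container 2 (remaining 38 m³)
C4 (14 m³) → container 2 (remaining 24 m³)
C5 (25 m³) → container 3 (remaining 25 m³)
C6 (34 m³) → container 4 (remaining 16 m³)
C7 (17 m³) → container 2 (remaining 7 m³)
C8 (31 m³) → container 5 (remaining 19 m³)
C9 (17 m³) → container 3 (remaining 8 m³)
C10 (48 m³) → container 6 (remaining 2 m³)
C11 (48 m³) → container 7 (remaining 2 m³)
C12 (42 m³) → container 8 (remaining 8 m³)
C13 (37 m³) → container 9 (remaining 13 m³)
C14 (23 m³) → container 10 (remaining 27 m³)
C15 (21 m³) → container 10 (remaining 6 m³)
C16 (44 m³) → container 11 (remaining 6 m³)
C17 (40 m³) → container 12 (remaining 10 m³)
Final containers: [8,36] [12,14,17] [25,17] [34] [31] [48] [48] [42] [37] [23,21] [44] [40].

12 containers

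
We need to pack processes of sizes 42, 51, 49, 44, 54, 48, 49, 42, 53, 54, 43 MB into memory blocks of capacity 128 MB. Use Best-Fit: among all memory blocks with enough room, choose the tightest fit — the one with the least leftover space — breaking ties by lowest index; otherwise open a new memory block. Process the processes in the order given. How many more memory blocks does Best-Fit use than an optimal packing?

Best-Fit: [42,51] [49,44] [54,48] [49,42] [53,54] [43] → 6 memory blocks.
Total size 529 MB; any packing needs at least ⌈529/128⌉ = 5 memory blocks.
An optimal packing achieves that bound: [54,54] [53,51] [49,49] [48,44] [43,42,42] → 5 memory blocks.
Excess: 6 − 5 = 1.

1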